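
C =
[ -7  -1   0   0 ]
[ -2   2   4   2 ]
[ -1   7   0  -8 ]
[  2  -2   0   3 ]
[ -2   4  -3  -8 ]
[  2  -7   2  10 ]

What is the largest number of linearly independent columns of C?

4

Row reduce to echelon form.
R2 ← R2 − (2/7)·R1: [0, 16/7, 4, 2]
R3 ← R3 − (1/7)·R1: [0, 50/7, 0, -8]
R4 ← R4 + (2/7)·R1: [0, -16/7, 0, 3]
R5 ← R5 − (2/7)·R1: [0, 30/7, -3, -8]
R6 ← R6 + (2/7)·R1: [0, -51/7, 2, 10]
R3 ← R3 − (25/8)·R2: [0, 0, -25/2, -57/4]
R4 ← R4 + R2: [0, 0, 4, 5]
R5 ← R5 − (15/8)·R2: [0, 0, -21/2, -47/4]
R6 ← R6 + (51/16)·R2: [0, 0, 59/4, 131/8]
R4 ← R4 + (8/25)·R3: [0, 0, 0, 11/25]
R5 ← R5 − (21/25)·R3: [0, 0, 0, 11/50]
R6 ← R6 + (59/50)·R3: [0, 0, 0, -11/25]
R5 ← R5 − (1/2)·R4: [0, 0, 0, 0]
R6 ← R6 + R4: [0, 0, 0, 0]
Echelon form has 4 nonzero rows, so rank(C) = 4.
The rank gives the maximum number of linearly independent columns: 4.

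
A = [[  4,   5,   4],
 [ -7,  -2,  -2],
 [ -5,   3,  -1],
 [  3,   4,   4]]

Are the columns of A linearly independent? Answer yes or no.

yes

Row reduce A to echelon form.
R2 ← R2 + (7/4)·R1: [0, 27/4, 5]
R3 ← R3 + (5/4)·R1: [0, 37/4, 4]
R4 ← R4 − (3/4)·R1: [0, 1/4, 1]
R3 ← R3 − (37/27)·R2: [0, 0, -77/27]
R4 ← R4 − (1/27)·R2: [0, 0, 22/27]
R4 ← R4 + (2/7)·R3: [0, 0, 0]
3 pivots among 3 columns.
Every column is a pivot column, so the columns are linearly independent.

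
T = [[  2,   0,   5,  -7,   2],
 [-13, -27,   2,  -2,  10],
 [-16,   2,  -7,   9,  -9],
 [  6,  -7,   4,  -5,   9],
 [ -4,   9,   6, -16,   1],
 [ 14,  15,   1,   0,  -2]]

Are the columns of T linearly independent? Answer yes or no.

Row reduce T to echelon form.
R2 ← R2 + (13/2)·R1: [0, -27, 69/2, -95/2, 23]
R3 ← R3 + (8)·R1: [0, 2, 33, -47, 7]
R4 ← R4 − (3)·R1: [0, -7, -11, 16, 3]
R5 ← R5 + (2)·R1: [0, 9, 16, -30, 5]
R6 ← R6 − (7)·R1: [0, 15, -34, 49, -16]
R3 ← R3 + (2/27)·R2: [0, 0, 320/9, -1364/27, 235/27]
R4 ← R4 − (7/27)·R2: [0, 0, -359/18, 1529/54, -80/27]
R5 ← R5 + (1/3)·R2: [0, 0, 55/2, -275/6, 38/3]
R6 ← R6 + (5/9)·R2: [0, 0, -89/6, 407/18, -29/9]
R4 ← R4 + (359/640)·R3: [0, 0, 0, -11/480, 737/384]
R5 ← R5 − (99/128)·R3: [0, 0, 0, -649/96, 2279/384]
R6 ← R6 + (267/640)·R3: [0, 0, 0, 737/480, 157/384]
R5 ← R5 − (295)·R4: [0, 0, 0, 0, -2241/4]
R6 ← R6 + (67)·R4: [0, 0, 0, 0, 129]
R6 ← R6 + (172/747)·R5: [0, 0, 0, 0, 0]
5 pivots among 5 columns.
Every column is a pivot column, so the columns are linearly independent.

yes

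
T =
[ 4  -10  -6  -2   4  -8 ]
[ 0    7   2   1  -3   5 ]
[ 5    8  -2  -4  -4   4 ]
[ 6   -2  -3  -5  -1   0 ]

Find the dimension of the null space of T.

2

Row reduce to echelon form.
R3 ← R3 − (5/4)·R1: [0, 41/2, 11/2, -3/2, -9, 14]
R4 ← R4 − (3/2)·R1: [0, 13, 6, -2, -7, 12]
R3 ← R3 − (41/14)·R2: [0, 0, -5/14, -31/7, -3/14, -9/14]
R4 ← R4 − (13/7)·R2: [0, 0, 16/7, -27/7, -10/7, 19/7]
R4 ← R4 + (32/5)·R3: [0, 0, 0, -161/5, -14/5, -7/5]
4 nonzero rows, so rank(T) = 4.
T has 6 columns; by rank–nullity, nullity = 6 − 4 = 2.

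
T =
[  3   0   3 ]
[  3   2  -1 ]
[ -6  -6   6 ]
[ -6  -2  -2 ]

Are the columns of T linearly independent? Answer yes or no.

Row reduce T to echelon form.
R2 ← R2 − R1: [0, 2, -4]
R3 ← R3 + (2)·R1: [0, -6, 12]
R4 ← R4 + (2)·R1: [0, -2, 4]
R3 ← R3 + (3)·R2: [0, 0, 0]
R4 ← R4 + R2: [0, 0, 0]
2 pivots among 3 columns.
Only 2 < 3 pivot columns, so the columns are linearly dependent.

no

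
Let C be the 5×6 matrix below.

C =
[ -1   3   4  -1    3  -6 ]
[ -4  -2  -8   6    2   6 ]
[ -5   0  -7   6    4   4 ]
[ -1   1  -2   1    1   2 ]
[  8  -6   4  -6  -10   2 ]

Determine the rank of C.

Row reduce to echelon form.
R2 ← R2 − (4)·R1: [0, -14, -24, 10, -10, 30]
R3 ← R3 − (5)·R1: [0, -15, -27, 11, -11, 34]
R4 ← R4 − R1: [0, -2, -6, 2, -2, 8]
R5 ← R5 + (8)·R1: [0, 18, 36, -14, 14, -46]
R3 ← R3 − (15/14)·R2: [0, 0, -9/7, 2/7, -2/7, 13/7]
R4 ← R4 − (1/7)·R2: [0, 0, -18/7, 4/7, -4/7, 26/7]
R5 ← R5 + (9/7)·R2: [0, 0, 36/7, -8/7, 8/7, -52/7]
R4 ← R4 − (2)·R3: [0, 0, 0, 0, 0, 0]
R5 ← R5 + (4)·R3: [0, 0, 0, 0, 0, 0]
Echelon form has 3 nonzero rows, so rank(C) = 3.

3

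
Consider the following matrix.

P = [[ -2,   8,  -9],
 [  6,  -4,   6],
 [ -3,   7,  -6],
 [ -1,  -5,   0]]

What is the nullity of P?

Row reduce to echelon form.
R2 ← R2 + (3)·R1: [0, 20, -21]
R3 ← R3 − (3/2)·R1: [0, -5, 15/2]
R4 ← R4 − (1/2)·R1: [0, -9, 9/2]
R3 ← R3 + (1/4)·R2: [0, 0, 9/4]
R4 ← R4 + (9/20)·R2: [0, 0, -99/20]
R4 ← R4 + (11/5)·R3: [0, 0, 0]
3 nonzero rows, so rank(P) = 3.
P has 3 columns; by rank–nullity, nullity = 3 − 3 = 0.

0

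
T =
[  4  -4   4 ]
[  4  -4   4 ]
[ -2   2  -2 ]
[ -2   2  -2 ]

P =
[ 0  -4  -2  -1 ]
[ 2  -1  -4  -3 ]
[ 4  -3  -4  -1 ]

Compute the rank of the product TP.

1

First compute TP:
[[  8, -24,  -8,   4],
 [  8, -24,  -8,   4],
 [ -4,  12,   4,  -2],
 [ -4,  12,   4,  -2]]
Now row reduce the product.
R2 ← R2 − R1: [0, 0, 0, 0]
R3 ← R3 + (1/2)·R1: [0, 0, 0, 0]
R4 ← R4 + (1/2)·R1: [0, 0, 0, 0]
1 nonzero row, so rank(TP) = 1.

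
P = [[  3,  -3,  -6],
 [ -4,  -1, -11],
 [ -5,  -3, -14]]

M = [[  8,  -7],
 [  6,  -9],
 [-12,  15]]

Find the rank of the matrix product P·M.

2

First compute PM:
[[ 78, -84],
 [ 94, -128],
 [110, -148]]
Now row reduce the product.
R2 ← R2 − (47/39)·R1: [0, -348/13]
R3 ← R3 − (55/39)·R1: [0, -384/13]
R3 ← R3 − (32/29)·R2: [0, 0]
2 nonzero rows, so rank(PM) = 2.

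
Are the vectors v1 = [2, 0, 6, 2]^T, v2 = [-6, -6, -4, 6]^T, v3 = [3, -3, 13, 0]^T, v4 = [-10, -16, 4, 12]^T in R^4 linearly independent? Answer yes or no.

no

Form the matrix with these vectors as rows and row reduce.
R2 ← R2 + (3)·R1: [0, -6, 14, 12]
R3 ← R3 − (3/2)·R1: [0, -3, 4, -3]
R4 ← R4 + (5)·R1: [0, -16, 34, 22]
R3 ← R3 − (1/2)·R2: [0, 0, -3, -9]
R4 ← R4 − (8/3)·R2: [0, 0, -10/3, -10]
R4 ← R4 − (10/9)·R3: [0, 0, 0, 0]
3 nonzero rows, so the 4 vectors span a space of dimension 3.
Since 3 < 4, the vectors are linearly dependent.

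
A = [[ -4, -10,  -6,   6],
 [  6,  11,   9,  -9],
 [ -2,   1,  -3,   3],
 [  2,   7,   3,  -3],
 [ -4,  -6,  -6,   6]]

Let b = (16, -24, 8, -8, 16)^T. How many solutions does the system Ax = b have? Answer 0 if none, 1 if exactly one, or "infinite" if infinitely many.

Row reduce the augmented matrix [A | b].
R2 ← R2 + (3/2)·R1: [0, -4, 0, 0, 0]
R3 ← R3 − (1/2)·R1: [0, 6, 0, 0, 0]
R4 ← R4 + (1/2)·R1: [0, 2, 0, 0, 0]
R5 ← R5 − R1: [0, 4, 0, 0, 0]
R3 ← R3 + (3/2)·R2: [0, 0, 0, 0, 0]
R4 ← R4 + (1/2)·R2: [0, 0, 0, 0, 0]
R5 ← R5 + R2: [0, 0, 0, 0, 0]
The echelon form has 2 nonzero rows, and every pivot lies in the first 4 columns, so rank(A) = rank([A|b]) = 2.
The system is consistent.
rank = 2 < 4 unknowns, so there are infinitely many solutions.

infinite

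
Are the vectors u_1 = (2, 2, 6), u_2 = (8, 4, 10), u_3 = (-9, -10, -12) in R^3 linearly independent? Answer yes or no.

yes

Form the matrix with these vectors as rows and row reduce.
R2 ← R2 − (4)·R1: [0, -4, -14]
R3 ← R3 + (9/2)·R1: [0, -1, 15]
R3 ← R3 − (1/4)·R2: [0, 0, 37/2]
3 nonzero rows, so the 3 vectors span a space of dimension 3.
Since 3 = 3, the vectors are linearly independent.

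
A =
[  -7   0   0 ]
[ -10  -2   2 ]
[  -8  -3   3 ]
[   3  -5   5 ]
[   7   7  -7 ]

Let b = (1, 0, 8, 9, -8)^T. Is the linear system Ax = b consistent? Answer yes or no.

no

Row reduce the augmented matrix [A | b].
R2 ← R2 − (10/7)·R1: [0, -2, 2, -10/7]
R3 ← R3 − (8/7)·R1: [0, -3, 3, 48/7]
R4 ← R4 + (3/7)·R1: [0, -5, 5, 66/7]
R5 ← R5 + R1: [0, 7, -7, -7]
R3 ← R3 − (3/2)·R2: [0, 0, 0, 9]
R4 ← R4 − (5/2)·R2: [0, 0, 0, 13]
R5 ← R5 + (7/2)·R2: [0, 0, 0, -12]
R4 ← R4 − (13/9)·R3: [0, 0, 0, 0]
R5 ← R5 + (4/3)·R3: [0, 0, 0, 0]
The echelon form has 3 nonzero rows; the last pivot sits in the augmented column, so rank(A) = 2 but rank([A|b]) = 3.
Since the ranks differ, the system is inconsistent.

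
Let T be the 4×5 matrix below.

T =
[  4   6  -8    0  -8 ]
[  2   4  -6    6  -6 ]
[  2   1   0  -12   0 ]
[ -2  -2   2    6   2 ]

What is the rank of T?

Row reduce to echelon form.
R2 ← R2 − (1/2)·R1: [0, 1, -2, 6, -2]
R3 ← R3 − (1/2)·R1: [0, -2, 4, -12, 4]
R4 ← R4 + (1/2)·R1: [0, 1, -2, 6, -2]
R3 ← R3 + (2)·R2: [0, 0, 0, 0, 0]
R4 ← R4 − R2: [0, 0, 0, 0, 0]
Echelon form has 2 nonzero rows, so rank(T) = 2.

2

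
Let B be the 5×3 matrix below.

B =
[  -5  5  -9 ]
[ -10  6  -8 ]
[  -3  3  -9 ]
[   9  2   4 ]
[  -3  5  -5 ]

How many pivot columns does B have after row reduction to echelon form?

3

Row reduce to echelon form.
R2 ← R2 − (2)·R1: [0, -4, 10]
R3 ← R3 − (3/5)·R1: [0, 0, -18/5]
R4 ← R4 + (9/5)·R1: [0, 11, -61/5]
R5 ← R5 − (3/5)·R1: [0, 2, 2/5]
R4 ← R4 + (11/4)·R2: [0, 0, 153/10]
R5 ← R5 + (1/2)·R2: [0, 0, 27/5]
R4 ← R4 + (17/4)·R3: [0, 0, 0]
R5 ← R5 + (3/2)·R3: [0, 0, 0]
Echelon form has 3 nonzero rows, so rank(B) = 3.
Each nonzero row contributes one pivot column: 3 pivot columns.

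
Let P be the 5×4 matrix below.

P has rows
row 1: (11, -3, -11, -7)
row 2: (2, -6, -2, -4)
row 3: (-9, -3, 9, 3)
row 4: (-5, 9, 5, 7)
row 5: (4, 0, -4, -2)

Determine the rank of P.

Row reduce to echelon form.
R2 ← R2 − (2/11)·R1: [0, -60/11, 0, -30/11]
R3 ← R3 + (9/11)·R1: [0, -60/11, 0, -30/11]
R4 ← R4 + (5/11)·R1: [0, 84/11, 0, 42/11]
R5 ← R5 − (4/11)·R1: [0, 12/11, 0, 6/11]
R3 ← R3 − R2: [0, 0, 0, 0]
R4 ← R4 + (7/5)·R2: [0, 0, 0, 0]
R5 ← R5 + (1/5)·R2: [0, 0, 0, 0]
Echelon form has 2 nonzero rows, so rank(P) = 2.

2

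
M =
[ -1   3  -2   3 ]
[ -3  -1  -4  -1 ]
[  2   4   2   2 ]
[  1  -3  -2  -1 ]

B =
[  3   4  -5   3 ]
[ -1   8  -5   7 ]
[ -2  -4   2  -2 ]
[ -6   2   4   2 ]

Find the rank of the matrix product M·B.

3

First compute MB:
[[-20,  34,  -2,  28],
 [  6,  -6,   8, -10],
 [-14,  36, -18,  34],
 [ 16, -14,   2, -16]]
Now row reduce the product.
R2 ← R2 + (3/10)·R1: [0, 21/5, 37/5, -8/5]
R3 ← R3 − (7/10)·R1: [0, 61/5, -83/5, 72/5]
R4 ← R4 + (4/5)·R1: [0, 66/5, 2/5, 32/5]
R3 ← R3 − (61/21)·R2: [0, 0, -800/21, 400/21]
R4 ← R4 − (22/7)·R2: [0, 0, -160/7, 80/7]
R4 ← R4 − (3/5)·R3: [0, 0, 0, 0]
3 nonzero rows, so rank(MB) = 3.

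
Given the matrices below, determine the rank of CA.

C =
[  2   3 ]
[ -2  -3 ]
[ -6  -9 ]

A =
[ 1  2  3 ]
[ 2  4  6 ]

1

First compute CA:
[[  8,  16,  24],
 [ -8, -16, -24],
 [-24, -48, -72]]
Now row reduce the product.
R2 ← R2 + R1: [0, 0, 0]
R3 ← R3 + (3)·R1: [0, 0, 0]
1 nonzero row, so rank(CA) = 1.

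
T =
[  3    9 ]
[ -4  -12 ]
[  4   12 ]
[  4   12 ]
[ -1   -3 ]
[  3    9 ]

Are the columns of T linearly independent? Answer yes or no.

Row reduce T to echelon form.
R2 ← R2 + (4/3)·R1: [0, 0]
R3 ← R3 − (4/3)·R1: [0, 0]
R4 ← R4 − (4/3)·R1: [0, 0]
R5 ← R5 + (1/3)·R1: [0, 0]
R6 ← R6 − R1: [0, 0]
1 pivot among 2 columns.
Only 1 < 2 pivot columns, so the columns are linearly dependent.

no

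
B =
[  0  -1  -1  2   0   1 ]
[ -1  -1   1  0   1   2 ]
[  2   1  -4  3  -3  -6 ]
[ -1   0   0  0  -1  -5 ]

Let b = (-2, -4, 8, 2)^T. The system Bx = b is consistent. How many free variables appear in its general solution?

3

Row reduce the augmented matrix [B | b].
Swap R1 ↔ R2
R3 ← R3 + (2)·R1: [0, -1, -2, 3, -1, -2, 0]
R4 ← R4 − R1: [0, 1, -1, 0, -2, -7, 6]
R3 ← R3 − R2: [0, 0, -1, 1, -1, -3, 2]
R4 ← R4 + R2: [0, 0, -2, 2, -2, -6, 4]
R4 ← R4 − (2)·R3: [0, 0, 0, 0, 0, 0, 0]
The echelon form has 3 nonzero rows, and every pivot lies in the first 6 columns, so rank(B) = rank([B|b]) = 3.
The system is consistent.
Free variables = (unknowns) − (rank) = 6 − 3 = 3.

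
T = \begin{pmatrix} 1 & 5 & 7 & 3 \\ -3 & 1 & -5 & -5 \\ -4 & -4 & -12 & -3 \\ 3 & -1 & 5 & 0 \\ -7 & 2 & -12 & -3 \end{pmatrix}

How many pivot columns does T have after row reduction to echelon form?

Row reduce to echelon form.
R2 ← R2 + (3)·R1: [0, 16, 16, 4]
R3 ← R3 + (4)·R1: [0, 16, 16, 9]
R4 ← R4 − (3)·R1: [0, -16, -16, -9]
R5 ← R5 + (7)·R1: [0, 37, 37, 18]
R3 ← R3 − R2: [0, 0, 0, 5]
R4 ← R4 + R2: [0, 0, 0, -5]
R5 ← R5 − (37/16)·R2: [0, 0, 0, 35/4]
R4 ← R4 + R3: [0, 0, 0, 0]
R5 ← R5 − (7/4)·R3: [0, 0, 0, 0]
Echelon form has 3 nonzero rows, so rank(T) = 3.
Each nonzero row contributes one pivot column: 3 pivot columns.

3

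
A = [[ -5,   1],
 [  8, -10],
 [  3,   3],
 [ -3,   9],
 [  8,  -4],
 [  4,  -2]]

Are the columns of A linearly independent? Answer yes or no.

Row reduce A to echelon form.
R2 ← R2 + (8/5)·R1: [0, -42/5]
R3 ← R3 + (3/5)·R1: [0, 18/5]
R4 ← R4 − (3/5)·R1: [0, 42/5]
R5 ← R5 + (8/5)·R1: [0, -12/5]
R6 ← R6 + (4/5)·R1: [0, -6/5]
R3 ← R3 + (3/7)·R2: [0, 0]
R4 ← R4 + R2: [0, 0]
R5 ← R5 − (2/7)·R2: [0, 0]
R6 ← R6 − (1/7)·R2: [0, 0]
2 pivots among 2 columns.
Every column is a pivot column, so the columns are linearly independent.

yes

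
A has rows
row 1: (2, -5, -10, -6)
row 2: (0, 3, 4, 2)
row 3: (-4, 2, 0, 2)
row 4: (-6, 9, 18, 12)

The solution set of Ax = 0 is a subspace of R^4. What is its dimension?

1

Row reduce to echelon form.
R3 ← R3 + (2)·R1: [0, -8, -20, -10]
R4 ← R4 + (3)·R1: [0, -6, -12, -6]
R3 ← R3 + (8/3)·R2: [0, 0, -28/3, -14/3]
R4 ← R4 + (2)·R2: [0, 0, -4, -2]
R4 ← R4 − (3/7)·R3: [0, 0, 0, 0]
3 nonzero rows, so rank(A) = 3.
A has 4 columns; by rank–nullity, nullity = 4 − 3 = 1.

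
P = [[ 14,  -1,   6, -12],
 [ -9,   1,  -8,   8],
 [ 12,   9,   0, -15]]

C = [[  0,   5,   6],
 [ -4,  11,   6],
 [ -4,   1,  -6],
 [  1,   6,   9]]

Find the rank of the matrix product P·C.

2

First compute PC:
[[-32,  -7, -66],
 [ 36,   6,  72],
 [-51,  69,  -9]]
Now row reduce the product.
R2 ← R2 + (9/8)·R1: [0, -15/8, -9/4]
R3 ← R3 − (51/32)·R1: [0, 2565/32, 1539/16]
R3 ← R3 + (171/4)·R2: [0, 0, 0]
2 nonzero rows, so rank(PC) = 2.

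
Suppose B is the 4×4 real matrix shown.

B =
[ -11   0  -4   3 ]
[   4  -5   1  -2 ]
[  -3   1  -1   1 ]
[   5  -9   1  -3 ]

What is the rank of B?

2

Row reduce to echelon form.
R2 ← R2 + (4/11)·R1: [0, -5, -5/11, -10/11]
R3 ← R3 − (3/11)·R1: [0, 1, 1/11, 2/11]
R4 ← R4 + (5/11)·R1: [0, -9, -9/11, -18/11]
R3 ← R3 + (1/5)·R2: [0, 0, 0, 0]
R4 ← R4 − (9/5)·R2: [0, 0, 0, 0]
Echelon form has 2 nonzero rows, so rank(B) = 2.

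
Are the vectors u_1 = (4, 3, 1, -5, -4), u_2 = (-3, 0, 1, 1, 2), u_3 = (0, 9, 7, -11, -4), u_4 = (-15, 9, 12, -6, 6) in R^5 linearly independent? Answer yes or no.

Form the matrix with these vectors as rows and row reduce.
R2 ← R2 + (3/4)·R1: [0, 9/4, 7/4, -11/4, -1]
R4 ← R4 + (15/4)·R1: [0, 81/4, 63/4, -99/4, -9]
R3 ← R3 − (4)·R2: [0, 0, 0, 0, 0]
R4 ← R4 − (9)·R2: [0, 0, 0, 0, 0]
2 nonzero rows, so the 4 vectors span a space of dimension 2.
Since 2 < 4, the vectors are linearly dependent.

no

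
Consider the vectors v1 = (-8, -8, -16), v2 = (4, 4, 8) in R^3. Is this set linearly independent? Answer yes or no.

no

Form the matrix with these vectors as rows and row reduce.
R2 ← R2 + (1/2)·R1: [0, 0, 0]
1 nonzero row, so the 2 vectors span a space of dimension 1.
Since 1 < 2, the vectors are linearly dependent.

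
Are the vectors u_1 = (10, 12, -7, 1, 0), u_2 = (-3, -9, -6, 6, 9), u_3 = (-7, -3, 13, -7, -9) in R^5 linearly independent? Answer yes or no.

Form the matrix with these vectors as rows and row reduce.
R2 ← R2 + (3/10)·R1: [0, -27/5, -81/10, 63/10, 9]
R3 ← R3 + (7/10)·R1: [0, 27/5, 81/10, -63/10, -9]
R3 ← R3 + R2: [0, 0, 0, 0, 0]
2 nonzero rows, so the 3 vectors span a space of dimension 2.
Since 2 < 3, the vectors are linearly dependent.

no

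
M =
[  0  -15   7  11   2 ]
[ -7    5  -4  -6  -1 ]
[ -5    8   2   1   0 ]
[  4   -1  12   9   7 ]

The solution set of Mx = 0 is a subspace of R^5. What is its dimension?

Row reduce to echelon form.
Swap R1 ↔ R2
R3 ← R3 − (5/7)·R1: [0, 31/7, 34/7, 37/7, 5/7]
R4 ← R4 + (4/7)·R1: [0, 13/7, 68/7, 39/7, 45/7]
R3 ← R3 + (31/105)·R2: [0, 0, 727/105, 128/15, 137/105]
R4 ← R4 + (13/105)·R2: [0, 0, 1111/105, 104/15, 701/105]
R4 ← R4 − (1111/727)·R3: [0, 0, 0, -4440/727, 3404/727]
4 nonzero rows, so rank(M) = 4.
M has 5 columns; by rank–nullity, nullity = 5 − 4 = 1.

1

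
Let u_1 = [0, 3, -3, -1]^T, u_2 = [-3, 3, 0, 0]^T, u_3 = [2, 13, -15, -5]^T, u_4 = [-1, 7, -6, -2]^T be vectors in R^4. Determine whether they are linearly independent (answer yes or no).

no

Form the matrix with these vectors as rows and row reduce.
Swap R1 ↔ R2
R3 ← R3 + (2/3)·R1: [0, 15, -15, -5]
R4 ← R4 − (1/3)·R1: [0, 6, -6, -2]
R3 ← R3 − (5)·R2: [0, 0, 0, 0]
R4 ← R4 − (2)·R2: [0, 0, 0, 0]
2 nonzero rows, so the 4 vectors span a space of dimension 2.
Since 2 < 4, the vectors are linearly dependent.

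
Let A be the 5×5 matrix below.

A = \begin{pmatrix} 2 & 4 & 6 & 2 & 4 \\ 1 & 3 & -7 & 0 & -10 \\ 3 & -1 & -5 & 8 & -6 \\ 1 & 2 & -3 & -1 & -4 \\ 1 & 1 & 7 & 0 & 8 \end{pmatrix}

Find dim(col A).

Row reduce to echelon form.
R2 ← R2 − (1/2)·R1: [0, 1, -10, -1, -12]
R3 ← R3 − (3/2)·R1: [0, -7, -14, 5, -12]
R4 ← R4 − (1/2)·R1: [0, 0, -6, -2, -6]
R5 ← R5 − (1/2)·R1: [0, -1, 4, -1, 6]
R3 ← R3 + (7)·R2: [0, 0, -84, -2, -96]
R5 ← R5 + R2: [0, 0, -6, -2, -6]
R4 ← R4 − (1/14)·R3: [0, 0, 0, -13/7, 6/7]
R5 ← R5 − (1/14)·R3: [0, 0, 0, -13/7, 6/7]
R5 ← R5 − R4: [0, 0, 0, 0, 0]
Echelon form has 4 nonzero rows, so rank(A) = 4.
The column space has dimension equal to the rank: 4.

4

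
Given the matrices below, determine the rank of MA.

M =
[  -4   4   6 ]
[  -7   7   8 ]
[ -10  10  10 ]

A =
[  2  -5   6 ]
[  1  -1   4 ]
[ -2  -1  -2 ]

2

First compute MA:
[[-16,  10, -20],
 [-23,  20, -30],
 [-30,  30, -40]]
Now row reduce the product.
R2 ← R2 − (23/16)·R1: [0, 45/8, -5/4]
R3 ← R3 − (15/8)·R1: [0, 45/4, -5/2]
R3 ← R3 − (2)·R2: [0, 0, 0]
2 nonzero rows, so rank(MA) = 2.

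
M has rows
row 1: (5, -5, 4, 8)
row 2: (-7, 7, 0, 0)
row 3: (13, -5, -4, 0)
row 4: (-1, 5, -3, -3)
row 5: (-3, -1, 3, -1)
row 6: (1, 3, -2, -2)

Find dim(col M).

4

Row reduce to echelon form.
R2 ← R2 + (7/5)·R1: [0, 0, 28/5, 56/5]
R3 ← R3 − (13/5)·R1: [0, 8, -72/5, -104/5]
R4 ← R4 + (1/5)·R1: [0, 4, -11/5, -7/5]
R5 ← R5 + (3/5)·R1: [0, -4, 27/5, 19/5]
R6 ← R6 − (1/5)·R1: [0, 4, -14/5, -18/5]
Swap R2 ↔ R3
R4 ← R4 − (1/2)·R2: [0, 0, 5, 9]
R5 ← R5 + (1/2)·R2: [0, 0, -9/5, -33/5]
R6 ← R6 − (1/2)·R2: [0, 0, 22/5, 34/5]
R4 ← R4 − (25/28)·R3: [0, 0, 0, -1]
R5 ← R5 + (9/28)·R3: [0, 0, 0, -3]
R6 ← R6 − (11/14)·R3: [0, 0, 0, -2]
R5 ← R5 − (3)·R4: [0, 0, 0, 0]
R6 ← R6 − (2)·R4: [0, 0, 0, 0]
Echelon form has 4 nonzero rows, so rank(M) = 4.
The column space has dimension equal to the rank: 4.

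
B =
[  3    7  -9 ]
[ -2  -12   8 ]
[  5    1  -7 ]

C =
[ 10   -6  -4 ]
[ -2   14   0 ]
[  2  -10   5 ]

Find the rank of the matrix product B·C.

3

First compute BC:
[[ -2, 170, -57],
 [ 20, -236,  48],
 [ 34,  54, -55]]
Now row reduce the product.
R2 ← R2 + (10)·R1: [0, 1464, -522]
R3 ← R3 + (17)·R1: [0, 2944, -1024]
R3 ← R3 − (368/183)·R2: [0, 0, 1568/61]
3 nonzero rows, so rank(BC) = 3.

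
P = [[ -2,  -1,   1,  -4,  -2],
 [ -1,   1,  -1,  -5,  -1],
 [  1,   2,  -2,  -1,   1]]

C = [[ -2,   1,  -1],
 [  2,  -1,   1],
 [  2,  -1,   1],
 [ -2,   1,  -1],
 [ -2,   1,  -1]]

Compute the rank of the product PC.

1

First compute PC:
[[ 16,  -8,   8],
 [ 14,  -7,   7],
 [ -2,   1,  -1]]
Now row reduce the product.
R2 ← R2 − (7/8)·R1: [0, 0, 0]
R3 ← R3 + (1/8)·R1: [0, 0, 0]
1 nonzero row, so rank(PC) = 1.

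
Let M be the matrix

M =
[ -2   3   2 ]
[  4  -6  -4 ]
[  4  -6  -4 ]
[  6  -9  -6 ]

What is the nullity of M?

Row reduce to echelon form.
R2 ← R2 + (2)·R1: [0, 0, 0]
R3 ← R3 + (2)·R1: [0, 0, 0]
R4 ← R4 + (3)·R1: [0, 0, 0]
1 nonzero row, so rank(M) = 1.
M has 3 columns; by rank–nullity, nullity = 3 − 1 = 2.

2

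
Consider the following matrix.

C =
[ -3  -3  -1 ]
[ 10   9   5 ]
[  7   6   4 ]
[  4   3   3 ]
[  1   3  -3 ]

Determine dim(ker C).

Row reduce to echelon form.
R2 ← R2 + (10/3)·R1: [0, -1, 5/3]
R3 ← R3 + (7/3)·R1: [0, -1, 5/3]
R4 ← R4 + (4/3)·R1: [0, -1, 5/3]
R5 ← R5 + (1/3)·R1: [0, 2, -10/3]
R3 ← R3 − R2: [0, 0, 0]
R4 ← R4 − R2: [0, 0, 0]
R5 ← R5 + (2)·R2: [0, 0, 0]
2 nonzero rows, so rank(C) = 2.
C has 3 columns; by rank–nullity, nullity = 3 − 2 = 1.

1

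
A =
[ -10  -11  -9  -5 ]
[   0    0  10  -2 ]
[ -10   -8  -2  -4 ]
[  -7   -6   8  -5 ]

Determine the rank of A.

Row reduce to echelon form.
R3 ← R3 − R1: [0, 3, 7, 1]
R4 ← R4 − (7/10)·R1: [0, 17/10, 143/10, -3/2]
Swap R2 ↔ R3
R4 ← R4 − (17/30)·R2: [0, 0, 31/3, -31/15]
R4 ← R4 − (31/30)·R3: [0, 0, 0, 0]
Echelon form has 3 nonzero rows, so rank(A) = 3.

3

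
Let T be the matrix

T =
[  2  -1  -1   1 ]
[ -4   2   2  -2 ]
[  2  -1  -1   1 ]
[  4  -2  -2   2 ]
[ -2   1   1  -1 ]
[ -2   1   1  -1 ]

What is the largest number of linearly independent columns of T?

Row reduce to echelon form.
R2 ← R2 + (2)·R1: [0, 0, 0, 0]
R3 ← R3 − R1: [0, 0, 0, 0]
R4 ← R4 − (2)·R1: [0, 0, 0, 0]
R5 ← R5 + R1: [0, 0, 0, 0]
R6 ← R6 + R1: [0, 0, 0, 0]
Echelon form has 1 nonzero row, so rank(T) = 1.
The rank gives the maximum number of linearly independent columns: 1.

1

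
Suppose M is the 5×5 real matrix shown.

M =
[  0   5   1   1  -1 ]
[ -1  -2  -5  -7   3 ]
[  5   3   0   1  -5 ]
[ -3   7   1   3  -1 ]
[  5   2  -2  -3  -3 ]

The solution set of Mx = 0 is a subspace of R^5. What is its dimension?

Row reduce to echelon form.
Swap R1 ↔ R2
R3 ← R3 + (5)·R1: [0, -7, -25, -34, 10]
R4 ← R4 − (3)·R1: [0, 13, 16, 24, -10]
R5 ← R5 + (5)·R1: [0, -8, -27, -38, 12]
R3 ← R3 + (7/5)·R2: [0, 0, -118/5, -163/5, 43/5]
R4 ← R4 − (13/5)·R2: [0, 0, 67/5, 107/5, -37/5]
R5 ← R5 + (8/5)·R2: [0, 0, -127/5, -182/5, 52/5]
R4 ← R4 + (67/118)·R3: [0, 0, 0, 341/118, -297/118]
R5 ← R5 − (127/118)·R3: [0, 0, 0, -155/118, 135/118]
R5 ← R5 + (5/11)·R4: [0, 0, 0, 0, 0]
4 nonzero rows, so rank(M) = 4.
M has 5 columns; by rank–nullity, nullity = 5 − 4 = 1.

1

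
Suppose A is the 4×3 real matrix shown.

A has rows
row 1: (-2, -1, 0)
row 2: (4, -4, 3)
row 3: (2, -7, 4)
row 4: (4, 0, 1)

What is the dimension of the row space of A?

Row reduce to echelon form.
R2 ← R2 + (2)·R1: [0, -6, 3]
R3 ← R3 + R1: [0, -8, 4]
R4 ← R4 + (2)·R1: [0, -2, 1]
R3 ← R3 − (4/3)·R2: [0, 0, 0]
R4 ← R4 − (1/3)·R2: [0, 0, 0]
Echelon form has 2 nonzero rows, so rank(A) = 2.
The row space has dimension equal to the rank: 2.

2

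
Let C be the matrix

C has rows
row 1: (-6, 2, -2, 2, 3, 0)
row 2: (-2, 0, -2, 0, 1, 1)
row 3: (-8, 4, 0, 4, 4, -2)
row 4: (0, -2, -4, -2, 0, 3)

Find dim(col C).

Row reduce to echelon form.
R2 ← R2 − (1/3)·R1: [0, -2/3, -4/3, -2/3, 0, 1]
R3 ← R3 − (4/3)·R1: [0, 4/3, 8/3, 4/3, 0, -2]
R3 ← R3 + (2)·R2: [0, 0, 0, 0, 0, 0]
R4 ← R4 − (3)·R2: [0, 0, 0, 0, 0, 0]
Echelon form has 2 nonzero rows, so rank(C) = 2.
The column space has dimension equal to the rank: 2.

2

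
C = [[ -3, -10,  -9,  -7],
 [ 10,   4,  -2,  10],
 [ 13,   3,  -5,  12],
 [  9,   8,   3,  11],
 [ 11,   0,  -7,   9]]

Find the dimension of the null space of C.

Row reduce to echelon form.
R2 ← R2 + (10/3)·R1: [0, -88/3, -32, -40/3]
R3 ← R3 + (13/3)·R1: [0, -121/3, -44, -55/3]
R4 ← R4 + (3)·R1: [0, -22, -24, -10]
R5 ← R5 + (11/3)·R1: [0, -110/3, -40, -50/3]
R3 ← R3 − (11/8)·R2: [0, 0, 0, 0]
R4 ← R4 − (3/4)·R2: [0, 0, 0, 0]
R5 ← R5 − (5/4)·R2: [0, 0, 0, 0]
2 nonzero rows, so rank(C) = 2.
C has 4 columns; by rank–nullity, nullity = 4 − 2 = 2.

2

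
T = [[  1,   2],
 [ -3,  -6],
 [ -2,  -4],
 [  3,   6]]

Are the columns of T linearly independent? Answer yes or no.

Row reduce T to echelon form.
R2 ← R2 + (3)·R1: [0, 0]
R3 ← R3 + (2)·R1: [0, 0]
R4 ← R4 − (3)·R1: [0, 0]
1 pivot among 2 columns.
Only 1 < 2 pivot columns, so the columns are linearly dependent.

no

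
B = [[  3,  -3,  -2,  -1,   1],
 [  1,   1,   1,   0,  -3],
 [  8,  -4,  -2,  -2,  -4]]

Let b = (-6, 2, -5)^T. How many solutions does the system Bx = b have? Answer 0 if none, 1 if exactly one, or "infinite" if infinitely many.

0

Row reduce the augmented matrix [B | b].
R2 ← R2 − (1/3)·R1: [0, 2, 5/3, 1/3, -10/3, 4]
R3 ← R3 − (8/3)·R1: [0, 4, 10/3, 2/3, -20/3, 11]
R3 ← R3 − (2)·R2: [0, 0, 0, 0, 0, 3]
The echelon form has 3 nonzero rows; the last pivot sits in the augmented column, so rank(B) = 2 but rank([B|b]) = 3.
Since the ranks differ, the system is inconsistent.
It has no solutions.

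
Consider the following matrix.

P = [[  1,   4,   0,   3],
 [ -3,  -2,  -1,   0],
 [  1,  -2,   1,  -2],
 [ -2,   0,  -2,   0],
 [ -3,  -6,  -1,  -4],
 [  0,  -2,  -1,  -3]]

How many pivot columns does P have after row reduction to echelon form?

3

Row reduce to echelon form.
R2 ← R2 + (3)·R1: [0, 10, -1, 9]
R3 ← R3 − R1: [0, -6, 1, -5]
R4 ← R4 + (2)·R1: [0, 8, -2, 6]
R5 ← R5 + (3)·R1: [0, 6, -1, 5]
R3 ← R3 + (3/5)·R2: [0, 0, 2/5, 2/5]
R4 ← R4 − (4/5)·R2: [0, 0, -6/5, -6/5]
R5 ← R5 − (3/5)·R2: [0, 0, -2/5, -2/5]
R6 ← R6 + (1/5)·R2: [0, 0, -6/5, -6/5]
R4 ← R4 + (3)·R3: [0, 0, 0, 0]
R5 ← R5 + R3: [0, 0, 0, 0]
R6 ← R6 + (3)·R3: [0, 0, 0, 0]
Echelon form has 3 nonzero rows, so rank(P) = 3.
Each nonzero row contributes one pivot column: 3 pivot columns.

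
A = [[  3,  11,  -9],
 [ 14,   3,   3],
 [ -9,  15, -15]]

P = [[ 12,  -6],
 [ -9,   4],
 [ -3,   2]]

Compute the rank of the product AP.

2

First compute AP:
[[-36,   8],
 [132, -66],
 [-198,  84]]
Now row reduce the product.
R2 ← R2 + (11/3)·R1: [0, -110/3]
R3 ← R3 − (11/2)·R1: [0, 40]
R3 ← R3 + (12/11)·R2: [0, 0]
2 nonzero rows, so rank(AP) = 2.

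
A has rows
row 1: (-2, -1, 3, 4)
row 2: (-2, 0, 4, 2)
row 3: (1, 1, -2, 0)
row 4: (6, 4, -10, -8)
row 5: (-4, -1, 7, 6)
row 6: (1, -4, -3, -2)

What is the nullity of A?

1

Row reduce to echelon form.
R2 ← R2 − R1: [0, 1, 1, -2]
R3 ← R3 + (1/2)·R1: [0, 1/2, -1/2, 2]
R4 ← R4 + (3)·R1: [0, 1, -1, 4]
R5 ← R5 − (2)·R1: [0, 1, 1, -2]
R6 ← R6 + (1/2)·R1: [0, -9/2, -3/2, 0]
R3 ← R3 − (1/2)·R2: [0, 0, -1, 3]
R4 ← R4 − R2: [0, 0, -2, 6]
R5 ← R5 − R2: [0, 0, 0, 0]
R6 ← R6 + (9/2)·R2: [0, 0, 3, -9]
R4 ← R4 − (2)·R3: [0, 0, 0, 0]
R6 ← R6 + (3)·R3: [0, 0, 0, 0]
3 nonzero rows, so rank(A) = 3.
A has 4 columns; by rank–nullity, nullity = 4 − 3 = 1.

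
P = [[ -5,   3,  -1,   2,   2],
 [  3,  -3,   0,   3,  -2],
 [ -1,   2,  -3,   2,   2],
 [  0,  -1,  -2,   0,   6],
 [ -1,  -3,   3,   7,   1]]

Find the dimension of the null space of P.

0

Row reduce to echelon form.
R2 ← R2 + (3/5)·R1: [0, -6/5, -3/5, 21/5, -4/5]
R3 ← R3 − (1/5)·R1: [0, 7/5, -14/5, 8/5, 8/5]
R5 ← R5 − (1/5)·R1: [0, -18/5, 16/5, 33/5, 3/5]
R3 ← R3 + (7/6)·R2: [0, 0, -7/2, 13/2, 2/3]
R4 ← R4 − (5/6)·R2: [0, 0, -3/2, -7/2, 20/3]
R5 ← R5 − (3)·R2: [0, 0, 5, -6, 3]
R4 ← R4 − (3/7)·R3: [0, 0, 0, -44/7, 134/21]
R5 ← R5 + (10/7)·R3: [0, 0, 0, 23/7, 83/21]
R5 ← R5 + (23/44)·R4: [0, 0, 0, 0, 481/66]
5 nonzero rows, so rank(P) = 5.
P has 5 columns; by rank–nullity, nullity = 5 − 5 = 0.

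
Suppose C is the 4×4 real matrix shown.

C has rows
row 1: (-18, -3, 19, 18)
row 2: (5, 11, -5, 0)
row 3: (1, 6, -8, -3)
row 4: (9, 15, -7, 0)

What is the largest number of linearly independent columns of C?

4

Row reduce to echelon form.
R2 ← R2 + (5/18)·R1: [0, 61/6, 5/18, 5]
R3 ← R3 + (1/18)·R1: [0, 35/6, -125/18, -2]
R4 ← R4 + (1/2)·R1: [0, 27/2, 5/2, 9]
R3 ← R3 − (35/61)·R2: [0, 0, -1300/183, -297/61]
R4 ← R4 − (81/61)·R2: [0, 0, 130/61, 144/61]
R4 ← R4 + (3/10)·R3: [0, 0, 0, 9/10]
Echelon form has 4 nonzero rows, so rank(C) = 4.
The rank gives the maximum number of linearly independent columns: 4.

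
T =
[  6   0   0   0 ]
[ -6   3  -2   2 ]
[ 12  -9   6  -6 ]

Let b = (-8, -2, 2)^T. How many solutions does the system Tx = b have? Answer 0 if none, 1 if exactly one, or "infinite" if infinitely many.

Row reduce the augmented matrix [T | b].
R2 ← R2 + R1: [0, 3, -2, 2, -10]
R3 ← R3 − (2)·R1: [0, -9, 6, -6, 18]
R3 ← R3 + (3)·R2: [0, 0, 0, 0, -12]
The echelon form has 3 nonzero rows; the last pivot sits in the augmented column, so rank(T) = 2 but rank([T|b]) = 3.
Since the ranks differ, the system is inconsistent.
It has no solutions.

0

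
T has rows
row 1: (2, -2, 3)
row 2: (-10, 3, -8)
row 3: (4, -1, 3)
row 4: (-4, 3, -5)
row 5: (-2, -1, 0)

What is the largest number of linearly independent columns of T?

Row reduce to echelon form.
R2 ← R2 + (5)·R1: [0, -7, 7]
R3 ← R3 − (2)·R1: [0, 3, -3]
R4 ← R4 + (2)·R1: [0, -1, 1]
R5 ← R5 + R1: [0, -3, 3]
R3 ← R3 + (3/7)·R2: [0, 0, 0]
R4 ← R4 − (1/7)·R2: [0, 0, 0]
R5 ← R5 − (3/7)·R2: [0, 0, 0]
Echelon form has 2 nonzero rows, so rank(T) = 2.
The rank gives the maximum number of linearly independent columns: 2.

2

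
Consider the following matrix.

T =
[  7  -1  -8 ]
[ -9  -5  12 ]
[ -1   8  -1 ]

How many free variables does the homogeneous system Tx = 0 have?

1

Row reduce to echelon form.
R2 ← R2 + (9/7)·R1: [0, -44/7, 12/7]
R3 ← R3 + (1/7)·R1: [0, 55/7, -15/7]
R3 ← R3 + (5/4)·R2: [0, 0, 0]
2 nonzero rows, so rank(T) = 2.
T has 3 columns; by rank–nullity, nullity = 3 − 2 = 1.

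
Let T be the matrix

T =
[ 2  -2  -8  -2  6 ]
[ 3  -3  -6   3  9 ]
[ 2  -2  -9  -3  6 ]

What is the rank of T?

Row reduce to echelon form.
R2 ← R2 − (3/2)·R1: [0, 0, 6, 6, 0]
R3 ← R3 − R1: [0, 0, -1, -1, 0]
R3 ← R3 + (1/6)·R2: [0, 0, 0, 0, 0]
Echelon form has 2 nonzero rows, so rank(T) = 2.

2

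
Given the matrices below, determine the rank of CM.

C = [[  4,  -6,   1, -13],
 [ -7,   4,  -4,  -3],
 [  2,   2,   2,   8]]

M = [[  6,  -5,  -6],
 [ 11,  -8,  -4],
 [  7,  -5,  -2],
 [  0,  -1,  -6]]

First compute CM:
[[-35,  36,  76],
 [-26,  26,  52],
 [ 48, -44, -72]]
Now row reduce the product.
R2 ← R2 − (26/35)·R1: [0, -26/35, -156/35]
R3 ← R3 + (48/35)·R1: [0, 188/35, 1128/35]
R3 ← R3 + (94/13)·R2: [0, 0, 0]
2 nonzero rows, so rank(CM) = 2.

2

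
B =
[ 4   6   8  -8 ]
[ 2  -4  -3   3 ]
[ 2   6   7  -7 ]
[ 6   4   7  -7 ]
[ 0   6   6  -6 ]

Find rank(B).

2

Row reduce to echelon form.
R2 ← R2 − (1/2)·R1: [0, -7, -7, 7]
R3 ← R3 − (1/2)·R1: [0, 3, 3, -3]
R4 ← R4 − (3/2)·R1: [0, -5, -5, 5]
R3 ← R3 + (3/7)·R2: [0, 0, 0, 0]
R4 ← R4 − (5/7)·R2: [0, 0, 0, 0]
R5 ← R5 + (6/7)·R2: [0, 0, 0, 0]
Echelon form has 2 nonzero rows, so rank(B) = 2.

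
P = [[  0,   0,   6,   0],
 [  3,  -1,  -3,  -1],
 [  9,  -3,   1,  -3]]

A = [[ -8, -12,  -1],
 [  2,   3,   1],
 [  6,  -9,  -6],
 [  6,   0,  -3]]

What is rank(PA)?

2

First compute PA:
[[ 36, -54, -36],
 [-50, -12,  17],
 [-90, -126,  -9]]
Now row reduce the product.
R2 ← R2 + (25/18)·R1: [0, -87, -33]
R3 ← R3 + (5/2)·R1: [0, -261, -99]
R3 ← R3 − (3)·R2: [0, 0, 0]
2 nonzero rows, so rank(PA) = 2.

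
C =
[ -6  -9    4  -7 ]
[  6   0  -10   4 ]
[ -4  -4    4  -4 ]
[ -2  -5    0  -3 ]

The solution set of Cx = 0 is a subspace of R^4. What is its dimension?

2

Row reduce to echelon form.
R2 ← R2 + R1: [0, -9, -6, -3]
R3 ← R3 − (2/3)·R1: [0, 2, 4/3, 2/3]
R4 ← R4 − (1/3)·R1: [0, -2, -4/3, -2/3]
R3 ← R3 + (2/9)·R2: [0, 0, 0, 0]
R4 ← R4 − (2/9)·R2: [0, 0, 0, 0]
2 nonzero rows, so rank(C) = 2.
C has 4 columns; by rank–nullity, nullity = 4 − 2 = 2.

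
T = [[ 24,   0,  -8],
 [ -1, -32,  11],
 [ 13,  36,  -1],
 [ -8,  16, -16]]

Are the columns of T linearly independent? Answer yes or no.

Row reduce T to echelon form.
R2 ← R2 + (1/24)·R1: [0, -32, 32/3]
R3 ← R3 − (13/24)·R1: [0, 36, 10/3]
R4 ← R4 + (1/3)·R1: [0, 16, -56/3]
R3 ← R3 + (9/8)·R2: [0, 0, 46/3]
R4 ← R4 + (1/2)·R2: [0, 0, -40/3]
R4 ← R4 + (20/23)·R3: [0, 0, 0]
3 pivots among 3 columns.
Every column is a pivot column, so the columns are linearly independent.

yes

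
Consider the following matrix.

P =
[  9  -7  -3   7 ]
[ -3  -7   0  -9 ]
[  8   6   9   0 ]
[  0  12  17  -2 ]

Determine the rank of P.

Row reduce to echelon form.
R2 ← R2 + (1/3)·R1: [0, -28/3, -1, -20/3]
R3 ← R3 − (8/9)·R1: [0, 110/9, 35/3, -56/9]
R3 ← R3 + (55/42)·R2: [0, 0, 145/14, -314/21]
R4 ← R4 + (9/7)·R2: [0, 0, 110/7, -74/7]
R4 ← R4 − (44/29)·R3: [0, 0, 0, 1054/87]
Echelon form has 4 nonzero rows, so rank(P) = 4.

4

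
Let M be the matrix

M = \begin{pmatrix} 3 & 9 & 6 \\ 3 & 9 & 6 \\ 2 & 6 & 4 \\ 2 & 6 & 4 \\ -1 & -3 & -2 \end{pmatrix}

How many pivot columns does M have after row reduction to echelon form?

Row reduce to echelon form.
R2 ← R2 − R1: [0, 0, 0]
R3 ← R3 − (2/3)·R1: [0, 0, 0]
R4 ← R4 − (2/3)·R1: [0, 0, 0]
R5 ← R5 + (1/3)·R1: [0, 0, 0]
Echelon form has 1 nonzero row, so rank(M) = 1.
Each nonzero row contributes one pivot column: 1 pivot columns.

1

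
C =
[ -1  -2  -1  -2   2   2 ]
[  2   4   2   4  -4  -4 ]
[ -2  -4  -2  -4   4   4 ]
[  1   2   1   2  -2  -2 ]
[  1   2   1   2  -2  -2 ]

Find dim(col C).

1

Row reduce to echelon form.
R2 ← R2 + (2)·R1: [0, 0, 0, 0, 0, 0]
R3 ← R3 − (2)·R1: [0, 0, 0, 0, 0, 0]
R4 ← R4 + R1: [0, 0, 0, 0, 0, 0]
R5 ← R5 + R1: [0, 0, 0, 0, 0, 0]
Echelon form has 1 nonzero row, so rank(C) = 1.
The column space has dimension equal to the rank: 1.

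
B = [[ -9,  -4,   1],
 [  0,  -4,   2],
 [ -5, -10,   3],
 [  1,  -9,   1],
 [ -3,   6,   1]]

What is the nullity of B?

0

Row reduce to echelon form.
R3 ← R3 − (5/9)·R1: [0, -70/9, 22/9]
R4 ← R4 + (1/9)·R1: [0, -85/9, 10/9]
R5 ← R5 − (1/3)·R1: [0, 22/3, 2/3]
R3 ← R3 − (35/18)·R2: [0, 0, -13/9]
R4 ← R4 − (85/36)·R2: [0, 0, -65/18]
R5 ← R5 + (11/6)·R2: [0, 0, 13/3]
R4 ← R4 − (5/2)·R3: [0, 0, 0]
R5 ← R5 + (3)·R3: [0, 0, 0]
3 nonzero rows, so rank(B) = 3.
B has 3 columns; by rank–nullity, nullity = 3 − 3 = 0.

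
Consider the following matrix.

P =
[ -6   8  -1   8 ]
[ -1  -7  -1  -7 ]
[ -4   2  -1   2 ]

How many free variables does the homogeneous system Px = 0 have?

Row reduce to echelon form.
R2 ← R2 − (1/6)·R1: [0, -25/3, -5/6, -25/3]
R3 ← R3 − (2/3)·R1: [0, -10/3, -1/3, -10/3]
R3 ← R3 − (2/5)·R2: [0, 0, 0, 0]
2 nonzero rows, so rank(P) = 2.
P has 4 columns; by rank–nullity, nullity = 4 − 2 = 2.

2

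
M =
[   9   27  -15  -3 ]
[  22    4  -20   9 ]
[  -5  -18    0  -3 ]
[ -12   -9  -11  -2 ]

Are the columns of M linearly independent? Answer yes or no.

yes

Row reduce M to echelon form.
R2 ← R2 − (22/9)·R1: [0, -62, 50/3, 49/3]
R3 ← R3 + (5/9)·R1: [0, -3, -25/3, -14/3]
R4 ← R4 + (4/3)·R1: [0, 27, -31, -6]
R3 ← R3 − (3/62)·R2: [0, 0, -850/93, -1015/186]
R4 ← R4 + (27/62)·R2: [0, 0, -736/31, 69/62]
R4 ← R4 − (1104/425)·R3: [0, 0, 0, 2599/170]
4 pivots among 4 columns.
Every column is a pivot column, so the columns are linearly independent.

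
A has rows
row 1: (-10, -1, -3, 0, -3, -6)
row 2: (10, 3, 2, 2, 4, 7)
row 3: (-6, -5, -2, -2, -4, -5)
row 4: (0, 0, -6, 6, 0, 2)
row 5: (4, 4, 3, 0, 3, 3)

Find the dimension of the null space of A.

3

Row reduce to echelon form.
R2 ← R2 + R1: [0, 2, -1, 2, 1, 1]
R3 ← R3 − (3/5)·R1: [0, -22/5, -1/5, -2, -11/5, -7/5]
R5 ← R5 + (2/5)·R1: [0, 18/5, 9/5, 0, 9/5, 3/5]
R3 ← R3 + (11/5)·R2: [0, 0, -12/5, 12/5, 0, 4/5]
R5 ← R5 − (9/5)·R2: [0, 0, 18/5, -18/5, 0, -6/5]
R4 ← R4 − (5/2)·R3: [0, 0, 0, 0, 0, 0]
R5 ← R5 + (3/2)·R3: [0, 0, 0, 0, 0, 0]
3 nonzero rows, so rank(A) = 3.
A has 6 columns; by rank–nullity, nullity = 6 − 3 = 3.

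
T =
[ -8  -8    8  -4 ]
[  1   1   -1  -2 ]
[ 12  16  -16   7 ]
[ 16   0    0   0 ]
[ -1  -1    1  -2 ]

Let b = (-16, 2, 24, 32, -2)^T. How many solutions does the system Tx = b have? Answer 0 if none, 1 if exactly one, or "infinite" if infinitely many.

Row reduce the augmented matrix [T | b].
R2 ← R2 + (1/8)·R1: [0, 0, 0, -5/2, 0]
R3 ← R3 + (3/2)·R1: [0, 4, -4, 1, 0]
R4 ← R4 + (2)·R1: [0, -16, 16, -8, 0]
R5 ← R5 − (1/8)·R1: [0, 0, 0, -3/2, 0]
Swap R2 ↔ R3
R4 ← R4 + (4)·R2: [0, 0, 0, -4, 0]
R4 ← R4 − (8/5)·R3: [0, 0, 0, 0, 0]
R5 ← R5 − (3/5)·R3: [0, 0, 0, 0, 0]
The echelon form has 3 nonzero rows, and every pivot lies in the first 4 columns, so rank(T) = rank([T|b]) = 3.
The system is consistent.
rank = 3 < 4 unknowns, so there are infinitely many solutions.

infinite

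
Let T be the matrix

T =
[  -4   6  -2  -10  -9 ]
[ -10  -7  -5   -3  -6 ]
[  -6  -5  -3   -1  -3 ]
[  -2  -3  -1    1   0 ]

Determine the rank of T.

2

Row reduce to echelon form.
R2 ← R2 − (5/2)·R1: [0, -22, 0, 22, 33/2]
R3 ← R3 − (3/2)·R1: [0, -14, 0, 14, 21/2]
R4 ← R4 − (1/2)·R1: [0, -6, 0, 6, 9/2]
R3 ← R3 − (7/11)·R2: [0, 0, 0, 0, 0]
R4 ← R4 − (3/11)·R2: [0, 0, 0, 0, 0]
Echelon form has 2 nonzero rows, so rank(T) = 2.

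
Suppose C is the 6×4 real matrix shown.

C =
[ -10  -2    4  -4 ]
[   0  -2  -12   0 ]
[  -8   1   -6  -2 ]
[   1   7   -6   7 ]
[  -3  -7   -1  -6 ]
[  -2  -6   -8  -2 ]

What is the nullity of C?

0

Row reduce to echelon form.
R3 ← R3 − (4/5)·R1: [0, 13/5, -46/5, 6/5]
R4 ← R4 + (1/10)·R1: [0, 34/5, -28/5, 33/5]
R5 ← R5 − (3/10)·R1: [0, -32/5, -11/5, -24/5]
R6 ← R6 − (1/5)·R1: [0, -28/5, -44/5, -6/5]
R3 ← R3 + (13/10)·R2: [0, 0, -124/5, 6/5]
R4 ← R4 + (17/5)·R2: [0, 0, -232/5, 33/5]
R5 ← R5 − (16/5)·R2: [0, 0, 181/5, -24/5]
R6 ← R6 − (14/5)·R2: [0, 0, 124/5, -6/5]
R4 ← R4 − (58/31)·R3: [0, 0, 0, 135/31]
R5 ← R5 + (181/124)·R3: [0, 0, 0, -189/62]
R6 ← R6 + R3: [0, 0, 0, 0]
R5 ← R5 + (7/10)·R4: [0, 0, 0, 0]
4 nonzero rows, so rank(C) = 4.
C has 4 columns; by rank–nullity, nullity = 4 − 4 = 0.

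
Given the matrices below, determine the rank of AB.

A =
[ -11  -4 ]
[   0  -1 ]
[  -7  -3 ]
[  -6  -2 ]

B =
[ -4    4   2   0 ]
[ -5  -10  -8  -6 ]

2

First compute AB:
[[ 64,  -4,  10,  24],
 [  5,  10,   8,   6],
 [ 43,   2,  10,  18],
 [ 34,  -4,   4,  12]]
Now row reduce the product.
R2 ← R2 − (5/64)·R1: [0, 165/16, 231/32, 33/8]
R3 ← R3 − (43/64)·R1: [0, 75/16, 105/32, 15/8]
R4 ← R4 − (17/32)·R1: [0, -15/8, -21/16, -3/4]
R3 ← R3 − (5/11)·R2: [0, 0, 0, 0]
R4 ← R4 + (2/11)·R2: [0, 0, 0, 0]
2 nonzero rows, so rank(AB) = 2.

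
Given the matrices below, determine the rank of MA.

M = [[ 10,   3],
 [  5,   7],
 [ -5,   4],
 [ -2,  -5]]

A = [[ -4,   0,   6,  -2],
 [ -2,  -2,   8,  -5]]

First compute MA:
[[-46,  -6,  84, -35],
 [-34, -14,  86, -45],
 [ 12,  -8,   2, -10],
 [ 18,  10, -52,  29]]
Now row reduce the product.
R2 ← R2 − (17/23)·R1: [0, -220/23, 550/23, -440/23]
R3 ← R3 + (6/23)·R1: [0, -220/23, 550/23, -440/23]
R4 ← R4 + (9/23)·R1: [0, 176/23, -440/23, 352/23]
R3 ← R3 − R2: [0, 0, 0, 0]
R4 ← R4 + (4/5)·R2: [0, 0, 0, 0]
2 nonzero rows, so rank(MA) = 2.

2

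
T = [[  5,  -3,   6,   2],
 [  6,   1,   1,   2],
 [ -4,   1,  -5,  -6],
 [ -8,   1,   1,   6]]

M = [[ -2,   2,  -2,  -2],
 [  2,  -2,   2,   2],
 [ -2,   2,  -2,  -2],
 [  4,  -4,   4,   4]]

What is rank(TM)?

First compute TM:
[[-20,  20, -20, -20],
 [ -4,   4,  -4,  -4],
 [ -4,   4,  -4,  -4],
 [ 40, -40,  40,  40]]
Now row reduce the product.
R2 ← R2 − (1/5)·R1: [0, 0, 0, 0]
R3 ← R3 − (1/5)·R1: [0, 0, 0, 0]
R4 ← R4 + (2)·R1: [0, 0, 0, 0]
1 nonzero row, so rank(TM) = 1.

1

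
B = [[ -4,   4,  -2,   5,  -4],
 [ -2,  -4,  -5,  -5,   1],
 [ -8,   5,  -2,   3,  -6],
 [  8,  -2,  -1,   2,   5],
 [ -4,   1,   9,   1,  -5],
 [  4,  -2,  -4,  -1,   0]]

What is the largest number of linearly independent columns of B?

5

Row reduce to echelon form.
R2 ← R2 − (1/2)·R1: [0, -6, -4, -15/2, 3]
R3 ← R3 − (2)·R1: [0, -3, 2, -7, 2]
R4 ← R4 + (2)·R1: [0, 6, -5, 12, -3]
R5 ← R5 − R1: [0, -3, 11, -4, -1]
R6 ← R6 + R1: [0, 2, -6, 4, -4]
R3 ← R3 − (1/2)·R2: [0, 0, 4, -13/4, 1/2]
R4 ← R4 + R2: [0, 0, -9, 9/2, 0]
R5 ← R5 − (1/2)·R2: [0, 0, 13, -1/4, -5/2]
R6 ← R6 + (1/3)·R2: [0, 0, -22/3, 3/2, -3]
R4 ← R4 + (9/4)·R3: [0, 0, 0, -45/16, 9/8]
R5 ← R5 − (13/4)·R3: [0, 0, 0, 165/16, -33/8]
R6 ← R6 + (11/6)·R3: [0, 0, 0, -107/24, -25/12]
R5 ← R5 + (11/3)·R4: [0, 0, 0, 0, 0]
R6 ← R6 − (214/135)·R4: [0, 0, 0, 0, -58/15]
Swap R5 ↔ R6
Echelon form has 5 nonzero rows, so rank(B) = 5.
The rank gives the maximum number of linearly independent columns: 5.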